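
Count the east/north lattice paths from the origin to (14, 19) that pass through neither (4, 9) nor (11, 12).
Number of paths = 534755300

Inclusion–exclusion. Total paths: C(33, 14) = 818809200. Through P₁: C(13, 4)·C(20, 10) = 132100540. Through P₂: C(23, 11)·C(10, 3) = 162249360. Since P₁ is strictly southwest of P₂, a monotone path through both must visit P₁ then P₂; paths through both = C(13, 4)·C(10, 7)·C(10, 3) = 10296000. Avoid both = 818809200 − 132100540 − 162249360 + 10296000 = 534755300.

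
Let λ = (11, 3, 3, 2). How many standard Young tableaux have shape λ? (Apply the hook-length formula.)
# SYT of shape (11, 3, 3, 2) = 1569780

Hook-length formula: f^λ = n! / Π hook(c), product over all cells c of the Young diagram. For λ = (11, 3, 3, 2), n = 19 boxes. Hook lengths by row (left-to-right, top-to-bottom): [14, 13, 11, 8, 7, 6, 5, 4, 3, 2, 1]; [5, 4, 2]; [4, 3, 1]; [2, 1]. Product of hooks = 77491814400. So f^λ = 19! / 77491814400 = 121645100408832000 / 77491814400 = 1569780.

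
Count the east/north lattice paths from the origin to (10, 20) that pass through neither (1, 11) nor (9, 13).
Number of paths = 25486535

Inclusion–exclusion. Total paths: C(30, 10) = 30045015. Through P₁: C(12, 1)·C(18, 9) = 583440. Through P₂: C(22, 9)·C(8, 1) = 3979360. Since P₁ is strictly southwest of P₂, a monotone path through both must visit P₁ then P₂; paths through both = C(12, 1)·C(10, 8)·C(8, 1) = 4320. Avoid both = 30045015 − 583440 − 3979360 + 4320 = 25486535.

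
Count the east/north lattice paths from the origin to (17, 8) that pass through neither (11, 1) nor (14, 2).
Number of paths = 1054935

Inclusion–exclusion. Total paths: C(25, 17) = 1081575. Through P₁: C(12, 11)·C(13, 6) = 20592. Through P₂: C(16, 14)·C(9, 3) = 10080. Since P₁ is strictly southwest of P₂, a monotone path through both must visit P₁ then P₂; paths through both = C(12, 11)·C(4, 3)·C(9, 3) = 4032. Avoid both = 1081575 − 20592 − 10080 + 4032 = 1054935.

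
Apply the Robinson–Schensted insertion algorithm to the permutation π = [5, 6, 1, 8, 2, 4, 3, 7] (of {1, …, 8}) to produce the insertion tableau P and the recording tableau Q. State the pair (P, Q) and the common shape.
P = [1, 2, 3, 7] / [4, 6, 8] / [5];  Q = [1, 2, 4, 8] / [3, 5, 6] / [7];  common shape = (4, 3, 1)

Row-insert the values π_1, π_2, … into P one at a time, bumping the leftmost entry strictly greater than the inserted value down to the next row. The recording tableau Q records, in position (i, j), the step at which that cell was added to P.
  Insert 5 (step 1): P = [5];  Q = [1]
  Insert 6 (step 2): P = [5, 6];  Q = [1, 2]
  Insert 1 (step 3): P = [1, 6] / [5];  Q = [1, 2] / [3]
  Insert 8 (step 4): P = [1, 6, 8] / [5];  Q = [1, 2, 4] / [3]
  Insert 2 (step 5): P = [1, 2, 8] / [5, 6];  Q = [1, 2, 4] / [3, 5]
  Insert 4 (step 6): P = [1, 2, 4] / [5, 6, 8];  Q = [1, 2, 4] / [3, 5, 6]
  Insert 3 (step 7): P = [1, 2, 3] / [4, 6, 8] / [5];  Q = [1, 2, 4] / [3, 5, 6] / [7]
  Insert 7 (step 8): P = [1, 2, 3, 7] / [4, 6, 8] / [5];  Q = [1, 2, 4, 8] / [3, 5, 6] / [7]
Final shape: (4, 3, 1).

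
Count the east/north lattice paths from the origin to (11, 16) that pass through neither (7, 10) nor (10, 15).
Number of paths = 4594471

Inclusion–exclusion. Total paths: C(27, 11) = 13037895. Through P₁: C(17, 7)·C(10, 4) = 4084080. Through P₂: C(25, 10)·C(2, 1) = 6537520. Since P₁ is strictly southwest of P₂, a monotone path through both must visit P₁ then P₂; paths through both = C(17, 7)·C(8, 3)·C(2, 1) = 2178176. Avoid both = 13037895 − 4084080 − 6537520 + 2178176 = 4594471.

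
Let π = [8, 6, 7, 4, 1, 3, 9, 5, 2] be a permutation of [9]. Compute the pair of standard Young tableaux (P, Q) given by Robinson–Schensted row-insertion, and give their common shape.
P = [1, 2, 5] / [3, 7, 9] / [4] / [6] / [8];  Q = [1, 3, 7] / [2, 6, 8] / [4] / [5] / [9];  common shape = (3, 3, 1, 1, 1)

Row-insert the values π_1, π_2, … into P one at a time, bumping the leftmost entry strictly greater than the inserted value down to the next row. The recording tableau Q records, in position (i, j), the step at which that cell was added to P.
  Insert 8 (step 1): P = [8];  Q = [1]
  Insert 6 (step 2): P = [6] / [8];  Q = [1] / [2]
  Insert 7 (step 3): P = [6, 7] / [8];  Q = [1, 3] / [2]
  Insert 4 (step 4): P = [4, 7] / [6] / [8];  Q = [1, 3] / [2] / [4]
  Insert 1 (step 5): P = [1, 7] / [4] / [6] / [8];  Q = [1, 3] / [2] / [4] / [5]
  Insert 3 (step 6): P = [1, 3] / [4, 7] / [6] / [8];  Q = [1, 3] / [2, 6] / [4] / [5]
  Insert 9 (step 7): P = [1, 3, 9] / [4, 7] / [6] / [8];  Q = [1, 3, 7] / [2, 6] / [4] / [5]
  Insert 5 (step 8): P = [1, 3, 5] / [4, 7, 9] / [6] / [8];  Q = [1, 3, 7] / [2, 6, 8] / [4] / [5]
  Insert 2 (step 9): P = [1, 2, 5] / [3, 7, 9] / [4] / [6] / [8];  Q = [1, 3, 7] / [2, 6, 8] / [4] / [5] / [9]
Final shape: (3, 3, 1, 1, 1).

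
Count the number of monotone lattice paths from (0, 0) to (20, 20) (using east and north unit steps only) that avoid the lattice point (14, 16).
Number of paths = 107307767070

Total paths from (0, 0) to (20, 20): C(40, 20) = 137846528820. Paths through (14, 16): (paths (0, 0) → (14, 16)) × (paths (14, 16) → (20, 20)) = C(30, 14) · C(10, 6) = 145422675 · 210 = 30538761750. Avoidance count = 137846528820 − 30538761750 = 107307767070.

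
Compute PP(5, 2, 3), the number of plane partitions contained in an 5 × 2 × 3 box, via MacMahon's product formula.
PP(5, 2, 3) = 1176

Evaluate the triple product over i = 1..5, j = 1..2, k = 1..3. The factors are (2/1) · (3/2) · (4/3) · (3/2) · (4/3) · (5/4) · (3/2) · (4/3) · … (30 factors total). The numerators and denominators telescope so the product is an integer; carrying out the multiplication exactly gives PP(5, 2, 3) = 1176.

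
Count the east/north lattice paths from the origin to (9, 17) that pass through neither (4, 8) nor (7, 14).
Number of paths = 1386560

Inclusion–exclusion. Total paths: C(26, 9) = 3124550. Through P₁: C(12, 4)·C(14, 5) = 990990. Through P₂: C(21, 7)·C(5, 2) = 1162800. Since P₁ is strictly southwest of P₂, a monotone path through both must visit P₁ then P₂; paths through both = C(12, 4)·C(9, 3)·C(5, 2) = 415800. Avoid both = 3124550 − 990990 − 1162800 + 415800 = 1386560.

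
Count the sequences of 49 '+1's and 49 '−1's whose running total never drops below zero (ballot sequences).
C_49 = 509552245179617138054608572

These ballot sequences are counted by the Catalan number C_n = (1/(n + 1)) · C(2n, n). For n = 49: C_49 = (1/50) · C(98, 49) = 25477612258980856902730428600/50 = 509552245179617138054608572.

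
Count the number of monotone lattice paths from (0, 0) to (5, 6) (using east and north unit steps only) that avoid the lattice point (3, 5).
Number of paths = 294

Total paths from (0, 0) to (5, 6): C(11, 5) = 462. Paths through (3, 5): (paths (0, 0) → (3, 5)) × (paths (3, 5) → (5, 6)) = C(8, 3) · C(3, 2) = 56 · 3 = 168. Avoidance count = 462 − 168 = 294.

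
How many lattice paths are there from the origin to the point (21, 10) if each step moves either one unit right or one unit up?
Number of paths = 44352165

A monotone lattice path from (0, 0) to (21, 10) consists of 21 east steps and 10 north steps in some order, so it is determined by which 21 of the 31 steps are east. The count is C(31, 21) = 44352165.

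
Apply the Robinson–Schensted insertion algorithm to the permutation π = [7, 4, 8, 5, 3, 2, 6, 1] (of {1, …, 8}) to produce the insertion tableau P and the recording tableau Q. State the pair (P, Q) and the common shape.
P = [1, 5, 6] / [2, 8] / [3] / [4] / [7];  Q = [1, 3, 7] / [2, 4] / [5] / [6] / [8];  common shape = (3, 2, 1, 1, 1)

Row-insert the values π_1, π_2, … into P one at a time, bumping the leftmost entry strictly greater than the inserted value down to the next row. The recording tableau Q records, in position (i, j), the step at which that cell was added to P.
  Insert 7 (step 1): P = [7];  Q = [1]
  Insert 4 (step 2): P = [4] / [7];  Q = [1] / [2]
  Insert 8 (step 3): P = [4, 8] / [7];  Q = [1, 3] / [2]
  Insert 5 (step 4): P = [4, 5] / [7, 8];  Q = [1, 3] / [2, 4]
  Insert 3 (step 5): P = [3, 5] / [4, 8] / [7];  Q = [1, 3] / [2, 4] / [5]
  Insert 2 (step 6): P = [2, 5] / [3, 8] / [4] / [7];  Q = [1, 3] / [2, 4] / [5] / [6]
  Insert 6 (step 7): P = [2, 5, 6] / [3, 8] / [4] / [7];  Q = [1, 3, 7] / [2, 4] / [5] / [6]
  Insert 1 (step 8): P = [1, 5, 6] / [2, 8] / [3] / [4] / [7];  Q = [1, 3, 7] / [2, 4] / [5] / [6] / [8]
Final shape: (3, 2, 1, 1, 1).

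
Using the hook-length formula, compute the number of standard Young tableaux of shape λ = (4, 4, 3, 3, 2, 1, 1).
# SYT of shape (4, 4, 3, 3, 2, 1, 1) = 5250960

Hook-length formula: f^λ = n! / Π hook(c), product over all cells c of the Young diagram. For λ = (4, 4, 3, 3, 2, 1, 1), n = 18 boxes. Hook lengths by row (left-to-right, top-to-bottom): [10, 7, 5, 2]; [9, 6, 4, 1]; [7, 4, 2]; [6, 3, 1]; [4, 1]; [2]; [1]. Product of hooks = 1219276800. So f^λ = 18! / 1219276800 = 6402373705728000 / 1219276800 = 5250960.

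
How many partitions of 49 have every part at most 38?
p(49, parts ≤ 38) = 173386

Use the recurrence p(n, m) = p(n, m−1) + p(n−m, m): either the largest part is < m (count p(n, m−1)) or the largest part is exactly m (remove one copy of m, count p(n−m, m)). With p(0, ·) = 1 this gives p(49, parts ≤ 38) = 173386. (By conjugating Young diagrams, this also counts partitions of 49 into at most 38 parts.)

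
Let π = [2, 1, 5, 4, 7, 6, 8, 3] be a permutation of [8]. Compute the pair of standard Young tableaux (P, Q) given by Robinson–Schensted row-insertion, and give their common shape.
P = [1, 3, 6, 8] / [2, 4, 7] / [5];  Q = [1, 3, 5, 7] / [2, 4, 6] / [8];  common shape = (4, 3, 1)

Row-insert the values π_1, π_2, … into P one at a time, bumping the leftmost entry strictly greater than the inserted value down to the next row. The recording tableau Q records, in position (i, j), the step at which that cell was added to P.
  Insert 2 (step 1): P = [2];  Q = [1]
  Insert 1 (step 2): P = [1] / [2];  Q = [1] / [2]
  Insert 5 (step 3): P = [1, 5] / [2];  Q = [1, 3] / [2]
  Insert 4 (step 4): P = [1, 4] / [2, 5];  Q = [1, 3] / [2, 4]
  Insert 7 (step 5): P = [1, 4, 7] / [2, 5];  Q = [1, 3, 5] / [2, 4]
  Insert 6 (step 6): P = [1, 4, 6] / [2, 5, 7];  Q = [1, 3, 5] / [2, 4, 6]
  Insert 8 (step 7): P = [1, 4, 6, 8] / [2, 5, 7];  Q = [1, 3, 5, 7] / [2, 4, 6]
  Insert 3 (step 8): P = [1, 3, 6, 8] / [2, 4, 7] / [5];  Q = [1, 3, 5, 7] / [2, 4, 6] / [8]
Final shape: (4, 3, 1).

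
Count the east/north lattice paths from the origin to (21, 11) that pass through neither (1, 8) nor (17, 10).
Number of paths = 86834001

Inclusion–exclusion. Total paths: C(32, 21) = 129024480. Through P₁: C(9, 1)·C(23, 20) = 15939. Through P₂: C(27, 17)·C(5, 4) = 42181425. Since P₁ is strictly southwest of P₂, a monotone path through both must visit P₁ then P₂; paths through both = C(9, 1)·C(18, 16)·C(5, 4) = 6885. Avoid both = 129024480 − 15939 − 42181425 + 6885 = 86834001.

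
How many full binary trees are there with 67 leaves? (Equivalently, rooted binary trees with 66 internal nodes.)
C_66 = 5632681584560312734993915705849145100

These full binary trees are counted by the Catalan number C_n = (1/(n + 1)) · C(2n, n). For n = 66: C_66 = (1/67) · C(132, 66) = 377389666165540953244592352291892721700/67 = 5632681584560312734993915705849145100.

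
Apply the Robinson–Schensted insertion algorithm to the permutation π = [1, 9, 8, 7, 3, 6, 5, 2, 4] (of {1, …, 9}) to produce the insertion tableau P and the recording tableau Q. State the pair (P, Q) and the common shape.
P = [1, 2, 4] / [3, 5] / [6] / [7] / [8] / [9];  Q = [1, 2, 6] / [3, 9] / [4] / [5] / [7] / [8];  common shape = (3, 2, 1, 1, 1, 1)

Row-insert the values π_1, π_2, … into P one at a time, bumping the leftmost entry strictly greater than the inserted value down to the next row. The recording tableau Q records, in position (i, j), the step at which that cell was added to P.
  Insert 1 (step 1): P = [1];  Q = [1]
  Insert 9 (step 2): P = [1, 9];  Q = [1, 2]
  Insert 8 (step 3): P = [1, 8] / [9];  Q = [1, 2] / [3]
  Insert 7 (step 4): P = [1, 7] / [8] / [9];  Q = [1, 2] / [3] / [4]
  Insert 3 (step 5): P = [1, 3] / [7] / [8] / [9];  Q = [1, 2] / [3] / [4] / [5]
  Insert 6 (step 6): P = [1, 3, 6] / [7] / [8] / [9];  Q = [1, 2, 6] / [3] / [4] / [5]
  Insert 5 (step 7): P = [1, 3, 5] / [6] / [7] / [8] / [9];  Q = [1, 2, 6] / [3] / [4] / [5] / [7]
  Insert 2 (step 8): P = [1, 2, 5] / [3] / [6] / [7] / [8] / [9];  Q = [1, 2, 6] / [3] / [4] / [5] / [7] / [8]
  Insert 4 (step 9): P = [1, 2, 4] / [3, 5] / [6] / [7] / [8] / [9];  Q = [1, 2, 6] / [3, 9] / [4] / [5] / [7] / [8]
Final shape: (3, 2, 1, 1, 1, 1).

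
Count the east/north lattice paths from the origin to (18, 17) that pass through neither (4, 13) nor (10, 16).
Number of paths = 4484278515

Inclusion–exclusion. Total paths: C(35, 18) = 4537567650. Through P₁: C(17, 4)·C(18, 14) = 7282800. Through P₂: C(26, 10)·C(9, 8) = 47805615. Since P₁ is strictly southwest of P₂, a monotone path through both must visit P₁ then P₂; paths through both = C(17, 4)·C(9, 6)·C(9, 8) = 1799280. Avoid both = 4537567650 − 7282800 − 47805615 + 1799280 = 4484278515.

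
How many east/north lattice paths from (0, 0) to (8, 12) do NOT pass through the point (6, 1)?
Number of paths = 125424

Total paths from (0, 0) to (8, 12): C(20, 8) = 125970. Paths through (6, 1): (paths (0, 0) → (6, 1)) × (paths (6, 1) → (8, 12)) = C(7, 6) · C(13, 2) = 7 · 78 = 546. Avoidance count = 125970 − 546 = 125424.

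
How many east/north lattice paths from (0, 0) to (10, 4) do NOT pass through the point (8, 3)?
Number of paths = 506

Total paths from (0, 0) to (10, 4): C(14, 10) = 1001. Paths through (8, 3): (paths (0, 0) → (8, 3)) × (paths (8, 3) → (10, 4)) = C(11, 8) · C(3, 2) = 165 · 3 = 495. Avoidance count = 1001 − 495 = 506.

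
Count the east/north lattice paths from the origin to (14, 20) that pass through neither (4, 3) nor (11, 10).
Number of paths = 1030183209

Inclusion–exclusion. Total paths: C(34, 14) = 1391975640. Through P₁: C(7, 4)·C(27, 10) = 295269975. Through P₂: C(21, 11)·C(13, 3) = 100876776. Since P₁ is strictly southwest of P₂, a monotone path through both must visit P₁ then P₂; paths through both = C(7, 4)·C(14, 7)·C(13, 3) = 34354320. Avoid both = 1391975640 − 295269975 − 100876776 + 34354320 = 1030183209.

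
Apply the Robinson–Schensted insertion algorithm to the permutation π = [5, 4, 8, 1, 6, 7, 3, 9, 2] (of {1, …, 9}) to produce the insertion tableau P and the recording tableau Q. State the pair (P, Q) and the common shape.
P = [1, 2, 7, 9] / [3, 6] / [4, 8] / [5];  Q = [1, 3, 6, 8] / [2, 5] / [4, 7] / [9];  common shape = (4, 2, 2, 1)

Row-insert the values π_1, π_2, … into P one at a time, bumping the leftmost entry strictly greater than the inserted value down to the next row. The recording tableau Q records, in position (i, j), the step at which that cell was added to P.
  Insert 5 (step 1): P = [5];  Q = [1]
  Insert 4 (step 2): P = [4] / [5];  Q = [1] / [2]
  Insert 8 (step 3): P = [4, 8] / [5];  Q = [1, 3] / [2]
  Insert 1 (step 4): P = [1, 8] / [4] / [5];  Q = [1, 3] / [2] / [4]
  Insert 6 (step 5): P = [1, 6] / [4, 8] / [5];  Q = [1, 3] / [2, 5] / [4]
  Insert 7 (step 6): P = [1, 6, 7] / [4, 8] / [5];  Q = [1, 3, 6] / [2, 5] / [4]
  Insert 3 (step 7): P = [1, 3, 7] / [4, 6] / [5, 8];  Q = [1, 3, 6] / [2, 5] / [4, 7]
  Insert 9 (step 8): P = [1, 3, 7, 9] / [4, 6] / [5, 8];  Q = [1, 3, 6, 8] / [2, 5] / [4, 7]
  Insert 2 (step 9): P = [1, 2, 7, 9] / [3, 6] / [4, 8] / [5];  Q = [1, 3, 6, 8] / [2, 5] / [4, 7] / [9]
Final shape: (4, 2, 2, 1).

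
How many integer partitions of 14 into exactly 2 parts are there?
p(14, 2 parts) = 7

Partitions of n into exactly k parts ↔ partitions of n − k into at most k parts (subtract 1 from each part). For n = 14, k = 2, the partitions are: 13+1, 12+2, 11+3, 10+4, 9+5, 8+6, 7+7. Count = 7.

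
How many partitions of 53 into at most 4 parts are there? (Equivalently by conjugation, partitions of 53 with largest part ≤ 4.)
p(53, parts ≤ 4) = 1350

Use the recurrence p(n, m) = p(n, m−1) + p(n−m, m): either the largest part is < m (count p(n, m−1)) or the largest part is exactly m (remove one copy of m, count p(n−m, m)). With p(0, ·) = 1 this gives p(53, parts ≤ 4) = 1350. (By conjugating Young diagrams, this also counts partitions of 53 into at most 4 parts.)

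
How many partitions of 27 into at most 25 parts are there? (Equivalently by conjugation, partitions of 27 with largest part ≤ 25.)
p(27, parts ≤ 25) = 3008

Use the recurrence p(n, m) = p(n, m−1) + p(n−m, m): either the largest part is < m (count p(n, m−1)) or the largest part is exactly m (remove one copy of m, count p(n−m, m)). With p(0, ·) = 1 this gives p(27, parts ≤ 25) = 3008. (By conjugating Young diagrams, this also counts partitions of 27 into at most 25 parts.)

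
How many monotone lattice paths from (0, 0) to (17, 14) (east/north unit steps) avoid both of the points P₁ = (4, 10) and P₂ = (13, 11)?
Number of paths = 175785455

Inclusion–exclusion. Total paths: C(31, 17) = 265182525. Through P₁: C(14, 4)·C(17, 13) = 2382380. Through P₂: C(24, 13)·C(7, 4) = 87365040. Since P₁ is strictly southwest of P₂, a monotone path through both must visit P₁ then P₂; paths through both = C(14, 4)·C(10, 9)·C(7, 4) = 350350. Avoid both = 265182525 − 2382380 − 87365040 + 350350 = 175785455.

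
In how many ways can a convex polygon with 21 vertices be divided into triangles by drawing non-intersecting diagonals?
C_19 = 1767263190

These polygon triangulations are counted by the Catalan number C_n = (1/(n + 1)) · C(2n, n). For n = 19: C_19 = (1/20) · C(38, 19) = 35345263800/20 = 1767263190.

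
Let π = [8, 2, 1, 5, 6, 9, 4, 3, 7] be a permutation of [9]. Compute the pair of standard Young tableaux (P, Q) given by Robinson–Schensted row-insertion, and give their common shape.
P = [1, 3, 6, 7] / [2, 4, 9] / [5] / [8];  Q = [1, 4, 5, 6] / [2, 7, 9] / [3] / [8];  common shape = (4, 3, 1, 1)

Row-insert the values π_1, π_2, … into P one at a time, bumping the leftmost entry strictly greater than the inserted value down to the next row. The recording tableau Q records, in position (i, j), the step at which that cell was added to P.
  Insert 8 (step 1): P = [8];  Q = [1]
  Insert 2 (step 2): P = [2] / [8];  Q = [1] / [2]
  Insert 1 (step 3): P = [1] / [2] / [8];  Q = [1] / [2] / [3]
  Insert 5 (step 4): P = [1, 5] / [2] / [8];  Q = [1, 4] / [2] / [3]
  Insert 6 (step 5): P = [1, 5, 6] / [2] / [8];  Q = [1, 4, 5] / [2] / [3]
  Insert 9 (step 6): P = [1, 5, 6, 9] / [2] / [8];  Q = [1, 4, 5, 6] / [2] / [3]
  Insert 4 (step 7): P = [1, 4, 6, 9] / [2, 5] / [8];  Q = [1, 4, 5, 6] / [2, 7] / [3]
  Insert 3 (step 8): P = [1, 3, 6, 9] / [2, 4] / [5] / [8];  Q = [1, 4, 5, 6] / [2, 7] / [3] / [8]
  Insert 7 (step 9): P = [1, 3, 6, 7] / [2, 4, 9] / [5] / [8];  Q = [1, 4, 5, 6] / [2, 7, 9] / [3] / [8]
Final shape: (4, 3, 1, 1).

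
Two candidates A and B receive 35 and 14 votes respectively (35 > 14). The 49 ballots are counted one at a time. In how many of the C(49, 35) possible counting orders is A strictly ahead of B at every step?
Strict-lead orderings = 289392373944

Total orderings of the 49 votes with 35 for A: C(49, 35) = 675248872536. By the Bertrand ballot formula (Cycle Lemma / reflection principle), the number of orderings in which A is strictly ahead of B throughout is (p − q)/(p + q) · C(p + q, p) = (35 − 14)/(35 + 14) · 675248872536 = 289392373944.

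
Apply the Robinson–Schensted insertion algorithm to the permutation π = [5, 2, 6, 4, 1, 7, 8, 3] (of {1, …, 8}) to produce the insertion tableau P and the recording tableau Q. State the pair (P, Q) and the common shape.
P = [1, 3, 7, 8] / [2, 4] / [5, 6];  Q = [1, 3, 6, 7] / [2, 4] / [5, 8];  common shape = (4, 2, 2)

Row-insert the values π_1, π_2, … into P one at a time, bumping the leftmost entry strictly greater than the inserted value down to the next row. The recording tableau Q records, in position (i, j), the step at which that cell was added to P.
  Insert 5 (step 1): P = [5];  Q = [1]
  Insert 2 (step 2): P = [2] / [5];  Q = [1] / [2]
  Insert 6 (step 3): P = [2, 6] / [5];  Q = [1, 3] / [2]
  Insert 4 (step 4): P = [2, 4] / [5, 6];  Q = [1, 3] / [2, 4]
  Insert 1 (step 5): P = [1, 4] / [2, 6] / [5];  Q = [1, 3] / [2, 4] / [5]
  Insert 7 (step 6): P = [1, 4, 7] / [2, 6] / [5];  Q = [1, 3, 6] / [2, 4] / [5]
  Insert 8 (step 7): P = [1, 4, 7, 8] / [2, 6] / [5];  Q = [1, 3, 6, 7] / [2, 4] / [5]
  Insert 3 (step 8): P = [1, 3, 7, 8] / [2, 4] / [5, 6];  Q = [1, 3, 6, 7] / [2, 4] / [5, 8]
Final shape: (4, 2, 2).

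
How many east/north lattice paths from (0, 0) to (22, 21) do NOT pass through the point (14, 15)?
Number of paths = 819140525580

Total paths from (0, 0) to (22, 21): C(43, 22) = 1052049481860. Paths through (14, 15): (paths (0, 0) → (14, 15)) × (paths (14, 15) → (22, 21)) = C(29, 14) · C(14, 8) = 77558760 · 3003 = 232908956280. Avoidance count = 1052049481860 − 232908956280 = 819140525580.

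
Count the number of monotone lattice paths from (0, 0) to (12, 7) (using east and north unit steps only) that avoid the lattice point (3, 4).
Number of paths = 42688

Total paths from (0, 0) to (12, 7): C(19, 12) = 50388. Paths through (3, 4): (paths (0, 0) → (3, 4)) × (paths (3, 4) → (12, 7)) = C(7, 3) · C(12, 9) = 35 · 220 = 7700. Avoidance count = 50388 − 7700 = 42688.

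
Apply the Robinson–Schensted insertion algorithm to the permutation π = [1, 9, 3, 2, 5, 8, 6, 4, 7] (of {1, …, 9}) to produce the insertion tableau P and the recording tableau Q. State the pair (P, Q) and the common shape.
P = [1, 2, 4, 6, 7] / [3, 5] / [8] / [9];  Q = [1, 2, 5, 6, 9] / [3, 7] / [4] / [8];  common shape = (5, 2, 1, 1)

Row-insert the values π_1, π_2, … into P one at a time, bumping the leftmost entry strictly greater than the inserted value down to the next row. The recording tableau Q records, in position (i, j), the step at which that cell was added to P.
  Insert 1 (step 1): P = [1];  Q = [1]
  Insert 9 (step 2): P = [1, 9];  Q = [1, 2]
  Insert 3 (step 3): P = [1, 3] / [9];  Q = [1, 2] / [3]
  Insert 2 (step 4): P = [1, 2] / [3] / [9];  Q = [1, 2] / [3] / [4]
  Insert 5 (step 5): P = [1, 2, 5] / [3] / [9];  Q = [1, 2, 5] / [3] / [4]
  Insert 8 (step 6): P = [1, 2, 5, 8] / [3] / [9];  Q = [1, 2, 5, 6] / [3] / [4]
  Insert 6 (step 7): P = [1, 2, 5, 6] / [3, 8] / [9];  Q = [1, 2, 5, 6] / [3, 7] / [4]
  Insert 4 (step 8): P = [1, 2, 4, 6] / [3, 5] / [8] / [9];  Q = [1, 2, 5, 6] / [3, 7] / [4] / [8]
  Insert 7 (step 9): P = [1, 2, 4, 6, 7] / [3, 5] / [8] / [9];  Q = [1, 2, 5, 6, 9] / [3, 7] / [4] / [8]
Final shape: (5, 2, 1, 1).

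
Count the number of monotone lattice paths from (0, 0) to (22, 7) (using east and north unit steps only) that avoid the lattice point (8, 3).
Number of paths = 1055880

Total paths from (0, 0) to (22, 7): C(29, 22) = 1560780. Paths through (8, 3): (paths (0, 0) → (8, 3)) × (paths (8, 3) → (22, 7)) = C(11, 8) · C(18, 14) = 165 · 3060 = 504900. Avoidance count = 1560780 − 504900 = 1055880.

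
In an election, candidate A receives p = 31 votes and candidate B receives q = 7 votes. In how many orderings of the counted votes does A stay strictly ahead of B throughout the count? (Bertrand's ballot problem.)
Strict-lead orderings = 7970688

Total orderings of the 38 votes with 31 for A: C(38, 31) = 12620256. By the Bertrand ballot formula (Cycle Lemma / reflection principle), the number of orderings in which A is strictly ahead of B throughout is (p − q)/(p + q) · C(p + q, p) = (31 − 7)/(31 + 7) · 12620256 = 7970688.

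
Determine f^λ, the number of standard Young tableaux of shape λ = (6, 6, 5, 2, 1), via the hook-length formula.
# SYT of shape (6, 6, 5, 2, 1) = 53209728

Hook-length formula: f^λ = n! / Π hook(c), product over all cells c of the Young diagram. For λ = (6, 6, 5, 2, 1), n = 20 boxes. Hook lengths by row (left-to-right, top-to-bottom): [10, 8, 6, 5, 4, 2]; [9, 7, 5, 4, 3, 1]; [7, 5, 3, 2, 1]; [3, 1]; [1]. Product of hooks = 45722880000. So f^λ = 20! / 45722880000 = 2432902008176640000 / 45722880000 = 53209728.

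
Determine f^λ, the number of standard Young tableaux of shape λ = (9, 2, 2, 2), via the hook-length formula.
# SYT of shape (9, 2, 2, 2) = 13650

Hook-length formula: f^λ = n! / Π hook(c), product over all cells c of the Young diagram. For λ = (9, 2, 2, 2), n = 15 boxes. Hook lengths by row (left-to-right, top-to-bottom): [12, 11, 7, 6, 5, 4, 3, 2, 1]; [4, 3]; [3, 2]; [2, 1]. Product of hooks = 95800320. So f^λ = 15! / 95800320 = 1307674368000 / 95800320 = 13650.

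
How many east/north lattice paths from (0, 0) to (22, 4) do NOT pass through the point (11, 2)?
Number of paths = 8866

Total paths from (0, 0) to (22, 4): C(26, 22) = 14950. Paths through (11, 2): (paths (0, 0) → (11, 2)) × (paths (11, 2) → (22, 4)) = C(13, 11) · C(13, 11) = 78 · 78 = 6084. Avoidance count = 14950 − 6084 = 8866.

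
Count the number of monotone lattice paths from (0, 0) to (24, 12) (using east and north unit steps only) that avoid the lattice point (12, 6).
Number of paths = 907055604

Total paths from (0, 0) to (24, 12): C(36, 24) = 1251677700. Paths through (12, 6): (paths (0, 0) → (12, 6)) × (paths (12, 6) → (24, 12)) = C(18, 12) · C(18, 12) = 18564 · 18564 = 344622096. Avoidance count = 1251677700 − 344622096 = 907055604.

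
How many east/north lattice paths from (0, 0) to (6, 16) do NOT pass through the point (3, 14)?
Number of paths = 67813

Total paths from (0, 0) to (6, 16): C(22, 6) = 74613. Paths through (3, 14): (paths (0, 0) → (3, 14)) × (paths (3, 14) → (6, 16)) = C(17, 3) · C(5, 3) = 680 · 10 = 6800. Avoidance count = 74613 − 6800 = 67813.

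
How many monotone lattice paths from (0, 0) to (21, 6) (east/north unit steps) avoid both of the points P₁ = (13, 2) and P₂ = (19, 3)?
Number of paths = 235985

Inclusion–exclusion. Total paths: C(27, 21) = 296010. Through P₁: C(15, 13)·C(12, 8) = 51975. Through P₂: C(22, 19)·C(5, 2) = 15400. Since P₁ is strictly southwest of P₂, a monotone path through both must visit P₁ then P₂; paths through both = C(15, 13)·C(7, 6)·C(5, 2) = 7350. Avoid both = 296010 − 51975 − 15400 + 7350 = 235985.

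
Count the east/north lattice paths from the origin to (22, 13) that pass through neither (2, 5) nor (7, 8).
Number of paths = 1329532059

Inclusion–exclusion. Total paths: C(35, 22) = 1476337800. Through P₁: C(7, 2)·C(28, 20) = 65270205. Through P₂: C(15, 7)·C(20, 15) = 99768240. Since P₁ is strictly southwest of P₂, a monotone path through both must visit P₁ then P₂; paths through both = C(7, 2)·C(8, 5)·C(20, 15) = 18232704. Avoid both = 1476337800 − 65270205 − 99768240 + 18232704 = 1329532059.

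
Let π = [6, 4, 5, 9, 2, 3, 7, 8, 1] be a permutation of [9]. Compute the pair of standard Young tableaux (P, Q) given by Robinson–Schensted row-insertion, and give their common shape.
P = [1, 3, 7, 8] / [2, 5, 9] / [4] / [6];  Q = [1, 3, 4, 8] / [2, 6, 7] / [5] / [9];  common shape = (4, 3, 1, 1)

Row-insert the values π_1, π_2, … into P one at a time, bumping the leftmost entry strictly greater than the inserted value down to the next row. The recording tableau Q records, in position (i, j), the step at which that cell was added to P.
  Insert 6 (step 1): P = [6];  Q = [1]
  Insert 4 (step 2): P = [4] / [6];  Q = [1] / [2]
  Insert 5 (step 3): P = [4, 5] / [6];  Q = [1, 3] / [2]
  Insert 9 (step 4): P = [4, 5, 9] / [6];  Q = [1, 3, 4] / [2]
  Insert 2 (step 5): P = [2, 5, 9] / [4] / [6];  Q = [1, 3, 4] / [2] / [5]
  Insert 3 (step 6): P = [2, 3, 9] / [4, 5] / [6];  Q = [1, 3, 4] / [2, 6] / [5]
  Insert 7 (step 7): P = [2, 3, 7] / [4, 5, 9] / [6];  Q = [1, 3, 4] / [2, 6, 7] / [5]
  Insert 8 (step 8): P = [2, 3, 7, 8] / [4, 5, 9] / [6];  Q = [1, 3, 4, 8] / [2, 6, 7] / [5]
  Insert 1 (step 9): P = [1, 3, 7, 8] / [2, 5, 9] / [4] / [6];  Q = [1, 3, 4, 8] / [2, 6, 7] / [5] / [9]
Final shape: (4, 3, 1, 1).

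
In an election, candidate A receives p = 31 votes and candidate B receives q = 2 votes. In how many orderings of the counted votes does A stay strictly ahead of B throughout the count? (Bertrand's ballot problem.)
Strict-lead orderings = 464

Total orderings of the 33 votes with 31 for A: C(33, 31) = 528. By the Bertrand ballot formula (Cycle Lemma / reflection principle), the number of orderings in which A is strictly ahead of B throughout is (p − q)/(p + q) · C(p + q, p) = (31 − 2)/(31 + 2) · 528 = 464.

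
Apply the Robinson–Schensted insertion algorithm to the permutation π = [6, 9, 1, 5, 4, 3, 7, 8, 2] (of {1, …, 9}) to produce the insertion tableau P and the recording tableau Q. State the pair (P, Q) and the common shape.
P = [1, 2, 7, 8] / [3, 9] / [4] / [5] / [6];  Q = [1, 2, 7, 8] / [3, 4] / [5] / [6] / [9];  common shape = (4, 2, 1, 1, 1)

Row-insert the values π_1, π_2, … into P one at a time, bumping the leftmost entry strictly greater than the inserted value down to the next row. The recording tableau Q records, in position (i, j), the step at which that cell was added to P.
  Insert 6 (step 1): P = [6];  Q = [1]
  Insert 9 (step 2): P = [6, 9];  Q = [1, 2]
  Insert 1 (step 3): P = [1, 9] / [6];  Q = [1, 2] / [3]
  Insert 5 (step 4): P = [1, 5] / [6, 9];  Q = [1, 2] / [3, 4]
  Insert 4 (step 5): P = [1, 4] / [5, 9] / [6];  Q = [1, 2] / [3, 4] / [5]
  Insert 3 (step 6): P = [1, 3] / [4, 9] / [5] / [6];  Q = [1, 2] / [3, 4] / [5] / [6]
  Insert 7 (step 7): P = [1, 3, 7] / [4, 9] / [5] / [6];  Q = [1, 2, 7] / [3, 4] / [5] / [6]
  Insert 8 (step 8): P = [1, 3, 7, 8] / [4, 9] / [5] / [6];  Q = [1, 2, 7, 8] / [3, 4] / [5] / [6]
  Insert 2 (step 9): P = [1, 2, 7, 8] / [3, 9] / [4] / [5] / [6];  Q = [1, 2, 7, 8] / [3, 4] / [5] / [6] / [9]
Final shape: (4, 2, 1, 1, 1).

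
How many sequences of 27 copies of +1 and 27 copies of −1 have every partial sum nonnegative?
C_27 = 69533550916004

These ballot sequences are counted by the Catalan number C_n = (1/(n + 1)) · C(2n, n). For n = 27: C_27 = (1/28) · C(54, 27) = 1946939425648112/28 = 69533550916004.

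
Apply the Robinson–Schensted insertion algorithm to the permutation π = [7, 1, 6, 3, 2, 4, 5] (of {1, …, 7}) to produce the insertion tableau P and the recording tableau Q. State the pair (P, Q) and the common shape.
P = [1, 2, 4, 5] / [3] / [6] / [7];  Q = [1, 3, 6, 7] / [2] / [4] / [5];  common shape = (4, 1, 1, 1)

Row-insert the values π_1, π_2, … into P one at a time, bumping the leftmost entry strictly greater than the inserted value down to the next row. The recording tableau Q records, in position (i, j), the step at which that cell was added to P.
  Insert 7 (step 1): P = [7];  Q = [1]
  Insert 1 (step 2): P = [1] / [7];  Q = [1] / [2]
  Insert 6 (step 3): P = [1, 6] / [7];  Q = [1, 3] / [2]
  Insert 3 (step 4): P = [1, 3] / [6] / [7];  Q = [1, 3] / [2] / [4]
  Insert 2 (step 5): P = [1, 2] / [3] / [6] / [7];  Q = [1, 3] / [2] / [4] / [5]
  Insert 4 (step 6): P = [1, 2, 4] / [3] / [6] / [7];  Q = [1, 3, 6] / [2] / [4] / [5]
  Insert 5 (step 7): P = [1, 2, 4, 5] / [3] / [6] / [7];  Q = [1, 3, 6, 7] / [2] / [4] / [5]
Final shape: (4, 1, 1, 1).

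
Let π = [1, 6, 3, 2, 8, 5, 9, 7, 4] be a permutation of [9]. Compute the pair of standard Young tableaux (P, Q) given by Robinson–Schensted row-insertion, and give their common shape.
P = [1, 2, 4, 7] / [3, 5, 9] / [6, 8];  Q = [1, 2, 5, 7] / [3, 6, 8] / [4, 9];  common shape = (4, 3, 2)

Row-insert the values π_1, π_2, … into P one at a time, bumping the leftmost entry strictly greater than the inserted value down to the next row. The recording tableau Q records, in position (i, j), the step at which that cell was added to P.
  Insert 1 (step 1): P = [1];  Q = [1]
  Insert 6 (step 2): P = [1, 6];  Q = [1, 2]
  Insert 3 (step 3): P = [1, 3] / [6];  Q = [1, 2] / [3]
  Insert 2 (step 4): P = [1, 2] / [3] / [6];  Q = [1, 2] / [3] / [4]
  Insert 8 (step 5): P = [1, 2, 8] / [3] / [6];  Q = [1, 2, 5] / [3] / [4]
  Insert 5 (step 6): P = [1, 2, 5] / [3, 8] / [6];  Q = [1, 2, 5] / [3, 6] / [4]
  Insert 9 (step 7): P = [1, 2, 5, 9] / [3, 8] / [6];  Q = [1, 2, 5, 7] / [3, 6] / [4]
  Insert 7 (step 8): P = [1, 2, 5, 7] / [3, 8, 9] / [6];  Q = [1, 2, 5, 7] / [3, 6, 8] / [4]
  Insert 4 (step 9): P = [1, 2, 4, 7] / [3, 5, 9] / [6, 8];  Q = [1, 2, 5, 7] / [3, 6, 8] / [4, 9]
Final shape: (4, 3, 2).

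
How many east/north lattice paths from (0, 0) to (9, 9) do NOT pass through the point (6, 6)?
Number of paths = 30140

Total paths from (0, 0) to (9, 9): C(18, 9) = 48620. Paths through (6, 6): (paths (0, 0) → (6, 6)) × (paths (6, 6) → (9, 9)) = C(12, 6) · C(6, 3) = 924 · 20 = 18480. Avoidance count = 48620 − 18480 = 30140.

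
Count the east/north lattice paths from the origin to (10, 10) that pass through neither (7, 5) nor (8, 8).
Number of paths = 82192

Inclusion–exclusion. Total paths: C(20, 10) = 184756. Through P₁: C(12, 7)·C(8, 3) = 44352. Through P₂: C(16, 8)·C(4, 2) = 77220. Since P₁ is strictly southwest of P₂, a monotone path through both must visit P₁ then P₂; paths through both = C(12, 7)·C(4, 1)·C(4, 2) = 19008. Avoid both = 184756 − 44352 − 77220 + 19008 = 82192.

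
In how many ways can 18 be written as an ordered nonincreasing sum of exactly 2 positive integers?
p(18, 2 parts) = 9

Partitions of n into exactly k parts are in bijection with partitions of n − k into at most k parts (subtract 1 from each part). So p(18, exactly 2) = p(16, parts ≤ 2). Computing via the recurrence p(m, j) = p(m, j−1) + p(m−j, j) gives 9.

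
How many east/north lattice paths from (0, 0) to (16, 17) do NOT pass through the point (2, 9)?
Number of paths = 1149215760

Total paths from (0, 0) to (16, 17): C(33, 16) = 1166803110. Paths through (2, 9): (paths (0, 0) → (2, 9)) × (paths (2, 9) → (16, 17)) = C(11, 2) · C(22, 14) = 55 · 319770 = 17587350. Avoidance count = 1166803110 − 17587350 = 1149215760.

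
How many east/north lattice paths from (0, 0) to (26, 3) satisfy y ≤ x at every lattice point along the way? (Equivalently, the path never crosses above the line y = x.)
Number of paths = 3248

By the reflection principle (André's argument), the number of monotone paths to (26, 3) with n ≤ m that never go above y = x is C(29, 26) − C(29, 27) = 3654 − 406 = 3248.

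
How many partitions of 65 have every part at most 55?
p(65, parts ≤ 55) = 2012461

Use the recurrence p(n, m) = p(n, m−1) + p(n−m, m): either the largest part is < m (count p(n, m−1)) or the largest part is exactly m (remove one copy of m, count p(n−m, m)). With p(0, ·) = 1 this gives p(65, parts ≤ 55) = 2012461. (By conjugating Young diagrams, this also counts partitions of 65 into at most 55 parts.)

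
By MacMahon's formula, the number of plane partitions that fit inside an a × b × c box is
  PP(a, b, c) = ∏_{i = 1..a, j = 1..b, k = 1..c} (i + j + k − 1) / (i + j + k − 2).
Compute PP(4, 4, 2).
PP(4, 4, 2) = 1764

Evaluate the triple product over i = 1..4, j = 1..4, k = 1..2. The factors are (2/1) · (3/2) · (3/2) · (4/3) · (4/3) · (5/4) · (5/4) · (6/5) · … (32 factors total). The numerators and denominators telescope so the product is an integer; carrying out the multiplication exactly gives PP(4, 4, 2) = 1764.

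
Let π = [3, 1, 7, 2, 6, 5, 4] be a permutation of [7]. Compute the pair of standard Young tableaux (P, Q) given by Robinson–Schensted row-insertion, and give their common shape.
P = [1, 2, 4] / [3, 5] / [6] / [7];  Q = [1, 3, 5] / [2, 4] / [6] / [7];  common shape = (3, 2, 1, 1)

Row-insert the values π_1, π_2, … into P one at a time, bumping the leftmost entry strictly greater than the inserted value down to the next row. The recording tableau Q records, in position (i, j), the step at which that cell was added to P.
  Insert 3 (step 1): P = [3];  Q = [1]
  Insert 1 (step 2): P = [1] / [3];  Q = [1] / [2]
  Insert 7 (step 3): P = [1, 7] / [3];  Q = [1, 3] / [2]
  Insert 2 (step 4): P = [1, 2] / [3, 7];  Q = [1, 3] / [2, 4]
  Insert 6 (step 5): P = [1, 2, 6] / [3, 7];  Q = [1, 3, 5] / [2, 4]
  Insert 5 (step 6): P = [1, 2, 5] / [3, 6] / [7];  Q = [1, 3, 5] / [2, 4] / [6]
  Insert 4 (step 7): P = [1, 2, 4] / [3, 5] / [6] / [7];  Q = [1, 3, 5] / [2, 4] / [6] / [7]
Final shape: (3, 2, 1, 1).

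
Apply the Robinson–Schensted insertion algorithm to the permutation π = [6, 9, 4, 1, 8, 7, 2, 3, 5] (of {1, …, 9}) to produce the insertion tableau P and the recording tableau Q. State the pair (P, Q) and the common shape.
P = [1, 2, 3, 5] / [4, 7] / [6, 8] / [9];  Q = [1, 2, 8, 9] / [3, 5] / [4, 6] / [7];  common shape = (4, 2, 2, 1)

Row-insert the values π_1, π_2, … into P one at a time, bumping the leftmost entry strictly greater than the inserted value down to the next row. The recording tableau Q records, in position (i, j), the step at which that cell was added to P.
  Insert 6 (step 1): P = [6];  Q = [1]
  Insert 9 (step 2): P = [6, 9];  Q = [1, 2]
  Insert 4 (step 3): P = [4, 9] / [6];  Q = [1, 2] / [3]
  Insert 1 (step 4): P = [1, 9] / [4] / [6];  Q = [1, 2] / [3] / [4]
  Insert 8 (step 5): P = [1, 8] / [4, 9] / [6];  Q = [1, 2] / [3, 5] / [4]
  Insert 7 (step 6): P = [1, 7] / [4, 8] / [6, 9];  Q = [1, 2] / [3, 5] / [4, 6]
  Insert 2 (step 7): P = [1, 2] / [4, 7] / [6, 8] / [9];  Q = [1, 2] / [3, 5] / [4, 6] / [7]
  Insert 3 (step 8): P = [1, 2, 3] / [4, 7] / [6, 8] / [9];  Q = [1, 2, 8] / [3, 5] / [4, 6] / [7]
  Insert 5 (step 9): P = [1, 2, 3, 5] / [4, 7] / [6, 8] / [9];  Q = [1, 2, 8, 9] / [3, 5] / [4, 6] / [7]
Final shape: (4, 2, 2, 1).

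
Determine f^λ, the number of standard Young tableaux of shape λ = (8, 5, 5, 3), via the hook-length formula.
# SYT of shape (8, 5, 5, 3) = 112869120

Hook-length formula: f^λ = n! / Π hook(c), product over all cells c of the Young diagram. For λ = (8, 5, 5, 3), n = 21 boxes. Hook lengths by row (left-to-right, top-to-bottom): [11, 10, 9, 7, 6, 3, 2, 1]; [7, 6, 5, 3, 2]; [6, 5, 4, 2, 1]; [3, 2, 1]. Product of hooks = 452656512000. So f^λ = 21! / 452656512000 = 51090942171709440000 / 452656512000 = 112869120.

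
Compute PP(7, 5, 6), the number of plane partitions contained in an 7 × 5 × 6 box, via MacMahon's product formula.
PP(7, 5, 6) = 739309710568

Evaluate the triple product over i = 1..7, j = 1..5, k = 1..6. The factors are (2/1) · (3/2) · (4/3) · (5/4) · (6/5) · (7/6) · (3/2) · (4/3) · … (210 factors total). The numerators and denominators telescope so the product is an integer; carrying out the multiplication exactly gives PP(7, 5, 6) = 739309710568.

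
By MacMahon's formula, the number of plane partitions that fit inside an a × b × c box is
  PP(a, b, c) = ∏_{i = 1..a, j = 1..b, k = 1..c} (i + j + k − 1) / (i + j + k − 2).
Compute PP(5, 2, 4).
PP(5, 2, 4) = 5292

Evaluate the triple product over i = 1..5, j = 1..2, k = 1..4. The factors are (2/1) · (3/2) · (4/3) · (5/4) · (3/2) · (4/3) · (5/4) · (6/5) · … (40 factors total). The numerators and denominators telescope so the product is an integer; carrying out the multiplication exactly gives PP(5, 2, 4) = 5292.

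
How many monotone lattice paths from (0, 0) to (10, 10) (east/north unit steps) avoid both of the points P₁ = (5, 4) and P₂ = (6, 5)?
Number of paths = 100084

Inclusion–exclusion. Total paths: C(20, 10) = 184756. Through P₁: C(9, 5)·C(11, 5) = 58212. Through P₂: C(11, 6)·C(9, 4) = 58212. Since P₁ is strictly southwest of P₂, a monotone path through both must visit P₁ then P₂; paths through both = C(9, 5)·C(2, 1)·C(9, 4) = 31752. Avoid both = 184756 − 58212 − 58212 + 31752 = 100084.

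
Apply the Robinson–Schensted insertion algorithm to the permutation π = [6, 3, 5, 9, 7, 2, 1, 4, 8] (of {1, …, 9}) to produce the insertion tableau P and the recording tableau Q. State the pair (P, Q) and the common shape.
P = [1, 4, 7, 8] / [2, 5] / [3, 9] / [6];  Q = [1, 3, 4, 9] / [2, 5] / [6, 8] / [7];  common shape = (4, 2, 2, 1)

Row-insert the values π_1, π_2, … into P one at a time, bumping the leftmost entry strictly greater than the inserted value down to the next row. The recording tableau Q records, in position (i, j), the step at which that cell was added to P.
  Insert 6 (step 1): P = [6];  Q = [1]
  Insert 3 (step 2): P = [3] / [6];  Q = [1] / [2]
  Insert 5 (step 3): P = [3, 5] / [6];  Q = [1, 3] / [2]
  Insert 9 (step 4): P = [3, 5, 9] / [6];  Q = [1, 3, 4] / [2]
  Insert 7 (step 5): P = [3, 5, 7] / [6, 9];  Q = [1, 3, 4] / [2, 5]
  Insert 2 (step 6): P = [2, 5, 7] / [3, 9] / [6];  Q = [1, 3, 4] / [2, 5] / [6]
  Insert 1 (step 7): P = [1, 5, 7] / [2, 9] / [3] / [6];  Q = [1, 3, 4] / [2, 5] / [6] / [7]
  Insert 4 (step 8): P = [1, 4, 7] / [2, 5] / [3, 9] / [6];  Q = [1, 3, 4] / [2, 5] / [6, 8] / [7]
  Insert 8 (step 9): P = [1, 4, 7, 8] / [2, 5] / [3, 9] / [6];  Q = [1, 3, 4, 9] / [2, 5] / [6, 8] / [7]
Final shape: (4, 2, 2, 1).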